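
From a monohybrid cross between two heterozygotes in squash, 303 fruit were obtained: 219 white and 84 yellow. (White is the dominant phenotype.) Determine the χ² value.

1.198

For a monohybrid cross between heterozygotes with complete dominance, the expected phenotypic ratio is 3:1.
The 3:1 ratio has 4 parts, so with N = 303 the expected counts are:
  white: 303 × 3/4 = 227.25
  yellow: 303 × 1/4 = 75.75
χ² = Σ (O − E)² / E
  white: (219 − 227.25)² / 227.25 = 0.2995
  yellow: (84 − 75.75)² / 75.75 = 0.8985
χ² = 0.2995 + 0.8985 = 1.198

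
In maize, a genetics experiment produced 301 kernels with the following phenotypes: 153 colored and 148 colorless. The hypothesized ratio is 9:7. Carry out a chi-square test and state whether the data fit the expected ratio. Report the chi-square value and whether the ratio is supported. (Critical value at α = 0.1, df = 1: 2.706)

3.592; not consistent

Under the 9:7 hypothesis (Σ ratio = 16, N = 301):
  colored: 301 × 9/16 = 169.3125
  colorless: 301 × 7/16 = 131.6875
χ² = Σ (O − E)² / E
  colored: (153 − 169.3125)² / 169.3125 = 1.5716
  colorless: (148 − 131.6875)² / 131.6875 = 2.0207
χ² = 1.5716 + 2.0207 = 3.5923 ≈ 3.592
Degrees of freedom = 2 − 1 = 1; critical value at α = 0.1 is 2.706.
Since 3.592 > 2.706, we reject the null hypothesis — the data do not fit the 9:7 ratio.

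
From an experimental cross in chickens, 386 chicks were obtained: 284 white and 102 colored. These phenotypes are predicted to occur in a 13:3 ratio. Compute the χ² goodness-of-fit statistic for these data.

Under the 13:3 hypothesis (Σ ratio = 16, N = 386):
  white: 386 × 13/16 = 313.625
  colored: 386 × 3/16 = 72.375
χ² = Σ (O − E)² / E
  white: (284 − 313.625)² / 313.625 = 2.7984
  colored: (102 − 72.375)² / 72.375 = 12.1263
χ² = 2.7984 + 12.1263 = 14.9247 ≈ 14.925

14.925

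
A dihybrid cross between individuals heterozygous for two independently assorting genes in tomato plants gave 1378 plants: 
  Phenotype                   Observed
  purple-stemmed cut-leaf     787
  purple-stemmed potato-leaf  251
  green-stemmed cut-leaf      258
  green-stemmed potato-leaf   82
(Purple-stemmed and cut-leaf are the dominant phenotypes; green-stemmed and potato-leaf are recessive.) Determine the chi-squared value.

0.591

A dihybrid F₂ with independent assortment and complete dominance at both loci gives a 9:3:3:1 phenotypic ratio.
The 9:3:3:1 ratio has 16 parts, so with N = 1378 the expected counts are:
  purple-stemmed cut-leaf: 1378 × 9/16 = 775.125
  purple-stemmed potato-leaf: 1378 × 3/16 = 258.375
  green-stemmed cut-leaf: 1378 × 3/16 = 258.375
  green-stemmed potato-leaf: 1378 × 1/16 = 86.125
χ² = Σ (O − E)² / E
  purple-stemmed cut-leaf: (787 − 775.125)² / 775.125 = 0.1819
  purple-stemmed potato-leaf: (251 − 258.375)² / 258.375 = 0.2105
  green-stemmed cut-leaf: (258 − 258.375)² / 258.375 = 0.0005
  green-stemmed potato-leaf: (82 − 86.125)² / 86.125 = 0.1976
χ² = 0.1819 + 0.2105 + 0.0005 + 0.1976 = 0.5905 ≈ 0.591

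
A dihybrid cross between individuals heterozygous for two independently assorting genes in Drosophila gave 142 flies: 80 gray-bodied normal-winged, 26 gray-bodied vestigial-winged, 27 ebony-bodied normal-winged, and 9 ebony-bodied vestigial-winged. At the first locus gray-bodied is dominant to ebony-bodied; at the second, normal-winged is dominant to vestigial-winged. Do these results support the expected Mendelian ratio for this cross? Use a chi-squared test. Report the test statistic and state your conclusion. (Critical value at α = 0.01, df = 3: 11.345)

A dihybrid F₂ with independent assortment and complete dominance at both loci gives a 9:3:3:1 phenotypic ratio.
Expected counts for N = 142 under a 9:3:3:1 ratio (total parts = 16):
  gray-bodied normal-winged: 142 × 9/16 = 79.875
  gray-bodied vestigial-winged: 142 × 3/16 = 26.625
  ebony-bodied normal-winged: 142 × 3/16 = 26.625
  ebony-bodied vestigial-winged: 142 × 1/16 = 8.875
χ² = Σ (O − E)² / E
  gray-bodied normal-winged: (80 − 79.875)² / 79.875 = 0.0002
  gray-bodied vestigial-winged: (26 − 26.625)² / 26.625 = 0.0147
  ebony-bodied normal-winged: (27 − 26.625)² / 26.625 = 0.0053
  ebony-bodied vestigial-winged: (9 − 8.875)² / 8.875 = 0.0018
χ² = 0.0002 + 0.0147 + 0.0053 + 0.0018 = 0.022
Degrees of freedom = 4 − 1 = 3; critical value at α = 0.01 is 11.345.
Since 0.022 < 11.345, we fail to reject the null hypothesis — the data are consistent with the 9:3:3:1 ratio.

0.022; consistent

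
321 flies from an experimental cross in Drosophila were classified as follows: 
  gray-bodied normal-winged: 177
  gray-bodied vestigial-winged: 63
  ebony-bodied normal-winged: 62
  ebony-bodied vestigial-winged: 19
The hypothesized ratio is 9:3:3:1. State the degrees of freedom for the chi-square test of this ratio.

A goodness-of-fit test with 4 phenotype classes has df = 4 − 1 = 3.

3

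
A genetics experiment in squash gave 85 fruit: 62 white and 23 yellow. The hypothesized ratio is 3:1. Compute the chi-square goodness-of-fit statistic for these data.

Under the 3:1 hypothesis (Σ ratio = 4, N = 85):
  white: 85 × 3/4 = 63.75
  yellow: 85 × 1/4 = 21.25
χ² = Σ (O − E)² / E
  white: (62 − 63.75)² / 63.75 = 0.0480
  yellow: (23 − 21.25)² / 21.25 = 0.1441
χ² = 0.0480 + 0.1441 = 0.1921 ≈ 0.192

0.192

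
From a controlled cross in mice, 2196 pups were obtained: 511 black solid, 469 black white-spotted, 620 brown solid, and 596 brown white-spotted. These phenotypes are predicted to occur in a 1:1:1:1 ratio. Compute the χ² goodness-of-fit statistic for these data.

27.494

Expected counts for N = 2196 under a 1:1:1:1 ratio (total parts = 4):
  black solid: 2196 × 1/4 = 549
  black white-spotted: 2196 × 1/4 = 549
  brown solid: 2196 × 1/4 = 549
  brown white-spotted: 2196 × 1/4 = 549
χ² = Σ (O − E)² / E
  black solid: (511 − 549)² / 549 = 2.6302
  black white-spotted: (469 − 549)² / 549 = 11.6576
  brown solid: (620 − 549)² / 549 = 9.1821
  brown white-spotted: (596 − 549)² / 549 = 4.0237
χ² = 2.6302 + 11.6576 + 9.1821 + 4.0237 = 27.4936 ≈ 27.494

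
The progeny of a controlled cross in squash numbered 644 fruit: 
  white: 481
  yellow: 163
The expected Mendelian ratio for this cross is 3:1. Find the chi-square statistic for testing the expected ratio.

Expected counts for N = 644 under a 3:1 ratio (total parts = 4):
  white: 644 × 3/4 = 483
  yellow: 644 × 1/4 = 161
χ² = Σ (O − E)² / E
  white: (481 − 483)² / 483 = 0.0083
  yellow: (163 − 161)² / 161 = 0.0248
χ² = 0.0083 + 0.0248 = 0.0331 ≈ 0.033

0.033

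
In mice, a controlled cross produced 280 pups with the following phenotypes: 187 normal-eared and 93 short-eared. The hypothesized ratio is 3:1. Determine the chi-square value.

10.076

Under the 3:1 hypothesis (Σ ratio = 4, N = 280):
  normal-eared: 280 × 3/4 = 210
  short-eared: 280 × 1/4 = 70
χ² = Σ (O − E)² / E
  normal-eared: (187 − 210)² / 210 = 2.5190
  short-eared: (93 − 70)² / 70 = 7.5571
χ² = 2.5190 + 7.5571 = 10.0761 ≈ 10.076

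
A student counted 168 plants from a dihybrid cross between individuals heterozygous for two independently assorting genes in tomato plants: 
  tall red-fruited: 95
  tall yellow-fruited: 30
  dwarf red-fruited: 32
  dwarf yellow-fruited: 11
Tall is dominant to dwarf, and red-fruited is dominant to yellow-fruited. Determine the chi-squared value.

A dihybrid F₂ with independent assortment and complete dominance at both loci gives a 9:3:3:1 phenotypic ratio.
The 9:3:3:1 ratio has 16 parts, so with N = 168 the expected counts are:
  tall red-fruited: 168 × 9/16 = 94.5
  tall yellow-fruited: 168 × 3/16 = 31.5
  dwarf red-fruited: 168 × 3/16 = 31.5
  dwarf yellow-fruited: 168 × 1/16 = 10.5
χ² = Σ (O − E)² / E
  tall red-fruited: (95 − 94.5)² / 94.5 = 0.0026
  tall yellow-fruited: (30 − 31.5)² / 31.5 = 0.0714
  dwarf red-fruited: (32 − 31.5)² / 31.5 = 0.0079
  dwarf yellow-fruited: (11 − 10.5)² / 10.5 = 0.0238
χ² = 0.0026 + 0.0714 + 0.0079 + 0.0238 = 0.1057 ≈ 0.106

0.106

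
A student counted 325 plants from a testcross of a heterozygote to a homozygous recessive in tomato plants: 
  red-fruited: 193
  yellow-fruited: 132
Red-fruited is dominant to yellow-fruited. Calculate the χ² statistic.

11.449

A testcross of a heterozygote (Aa × aa) gives a 1:1 phenotypic ratio.
Total ratio parts = 2. Expected numbers out of 325:
  red-fruited: 325 × 1/2 = 162.5
  yellow-fruited: 325 × 1/2 = 162.5
χ² = Σ (O − E)² / E
  red-fruited: (193 − 162.5)² / 162.5 = 5.7246
  yellow-fruited: (132 − 162.5)² / 162.5 = 5.7246
χ² = 5.7246 + 5.7246 = 11.4492 ≈ 11.449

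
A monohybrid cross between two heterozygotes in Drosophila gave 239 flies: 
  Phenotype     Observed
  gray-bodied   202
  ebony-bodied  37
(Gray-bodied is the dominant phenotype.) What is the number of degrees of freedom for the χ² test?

For a monohybrid cross between heterozygotes with complete dominance, the expected phenotypic ratio is 3:1.
A goodness-of-fit test with 2 phenotype classes has df = 2 − 1 = 1.

1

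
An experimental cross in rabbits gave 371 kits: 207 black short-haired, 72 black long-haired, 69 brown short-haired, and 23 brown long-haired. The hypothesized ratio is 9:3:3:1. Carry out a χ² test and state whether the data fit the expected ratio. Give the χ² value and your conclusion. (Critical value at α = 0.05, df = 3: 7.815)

0.105; consistent

The 9:3:3:1 ratio has 16 parts, so with N = 371 the expected counts are:
  black short-haired: 371 × 9/16 = 208.6875
  black long-haired: 371 × 3/16 = 69.5625
  brown short-haired: 371 × 3/16 = 69.5625
  brown long-haired: 371 × 1/16 = 23.1875
χ² = Σ (O − E)² / E
  black short-haired: (207 − 208.6875)² / 208.6875 = 0.0136
  black long-haired: (72 − 69.5625)² / 69.5625 = 0.0854
  brown short-haired: (69 − 69.5625)² / 69.5625 = 0.0045
  brown long-haired: (23 − 23.1875)² / 23.1875 = 0.0015
χ² = 0.0136 + 0.0854 + 0.0045 + 0.0015 = 0.105
Degrees of freedom = 4 − 1 = 3; critical value at α = 0.05 is 7.815.
Since 0.105 < 7.815, we fail to reject the null hypothesis — the data are consistent with the 9:3:3:1 ratio.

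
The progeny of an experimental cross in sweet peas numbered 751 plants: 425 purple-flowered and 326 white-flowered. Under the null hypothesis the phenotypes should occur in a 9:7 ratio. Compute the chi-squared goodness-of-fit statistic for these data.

Expected counts for N = 751 under a 9:7 ratio (total parts = 16):
  purple-flowered: 751 × 9/16 = 422.4375
  white-flowered: 751 × 7/16 = 328.5625
χ² = Σ (O − E)² / E
  purple-flowered: (425 − 422.4375)² / 422.4375 = 0.0155
  white-flowered: (326 − 328.5625)² / 328.5625 = 0.0200
χ² = 0.0155 + 0.0200 = 0.0355 ≈ 0.036

0.036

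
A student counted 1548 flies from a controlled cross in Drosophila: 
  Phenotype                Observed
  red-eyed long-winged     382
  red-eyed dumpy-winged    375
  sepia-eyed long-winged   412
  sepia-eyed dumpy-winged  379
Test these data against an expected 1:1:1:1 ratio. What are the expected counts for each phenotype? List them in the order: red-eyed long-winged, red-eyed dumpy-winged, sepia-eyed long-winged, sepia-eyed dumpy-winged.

387, 387, 387, 387

The 1:1:1:1 ratio has 4 parts, so with N = 1548 the expected counts are:
  red-eyed long-winged: 1548 × 1/4 = 387
  red-eyed dumpy-winged: 1548 × 1/4 = 387
  sepia-eyed long-winged: 1548 × 1/4 = 387
  sepia-eyed dumpy-winged: 1548 × 1/4 = 387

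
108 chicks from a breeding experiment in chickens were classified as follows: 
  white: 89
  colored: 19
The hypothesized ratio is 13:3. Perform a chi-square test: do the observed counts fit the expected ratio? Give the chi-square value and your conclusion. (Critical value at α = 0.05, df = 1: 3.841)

The 13:3 ratio has 16 parts, so with N = 108 the expected counts are:
  white: 108 × 13/16 = 87.75
  colored: 108 × 3/16 = 20.25
χ² = Σ (O − E)² / E
  white: (89 − 87.75)² / 87.75 = 0.0178
  colored: (19 − 20.25)² / 20.25 = 0.0772
χ² = 0.0178 + 0.0772 = 0.095
Degrees of freedom = 2 − 1 = 1; critical value at α = 0.05 is 3.841.
Since 0.095 < 3.841, we fail to reject the null hypothesis — the data are consistent with the 13:3 ratio.

0.095; consistent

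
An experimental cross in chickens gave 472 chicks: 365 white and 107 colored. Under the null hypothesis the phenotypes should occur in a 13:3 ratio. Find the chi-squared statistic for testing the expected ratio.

Under the 13:3 hypothesis (Σ ratio = 16, N = 472):
  white: 472 × 13/16 = 383.5
  colored: 472 × 3/16 = 88.5
χ² = Σ (O − E)² / E
  white: (365 − 383.5)² / 383.5 = 0.8924
  colored: (107 − 88.5)² / 88.5 = 3.8672
χ² = 0.8924 + 3.8672 = 4.7596 ≈ 4.760

4.760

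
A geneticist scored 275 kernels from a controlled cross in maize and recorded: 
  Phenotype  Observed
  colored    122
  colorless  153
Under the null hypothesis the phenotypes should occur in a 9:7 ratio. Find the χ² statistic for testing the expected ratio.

15.788

The 9:7 ratio has 16 parts, so with N = 275 the expected counts are:
  colored: 275 × 9/16 = 154.6875
  colorless: 275 × 7/16 = 120.3125
χ² = Σ (O − E)² / E
  colored: (122 − 154.6875)² / 154.6875 = 6.9073
  colorless: (153 − 120.3125)² / 120.3125 = 8.8808
χ² = 6.9073 + 8.8808 = 15.7881 ≈ 15.788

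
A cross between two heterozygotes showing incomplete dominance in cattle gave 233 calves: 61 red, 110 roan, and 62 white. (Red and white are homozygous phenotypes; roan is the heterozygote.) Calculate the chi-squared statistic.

0.734

With incomplete dominance, a heterozygote × heterozygote cross gives a 1:2:1 phenotypic ratio.
Expected counts for N = 233 under a 1:2:1 ratio (total parts = 4):
  red: 233 × 1/4 = 58.25
  roan: 233 × 2/4 = 116.5
  white: 233 × 1/4 = 58.25
χ² = Σ (O − E)² / E
  red: (61 − 58.25)² / 58.25 = 0.1298
  roan: (110 − 116.5)² / 116.5 = 0.3627
  white: (62 − 58.25)² / 58.25 = 0.2414
χ² = 0.1298 + 0.3627 + 0.2414 = 0.7339 ≈ 0.734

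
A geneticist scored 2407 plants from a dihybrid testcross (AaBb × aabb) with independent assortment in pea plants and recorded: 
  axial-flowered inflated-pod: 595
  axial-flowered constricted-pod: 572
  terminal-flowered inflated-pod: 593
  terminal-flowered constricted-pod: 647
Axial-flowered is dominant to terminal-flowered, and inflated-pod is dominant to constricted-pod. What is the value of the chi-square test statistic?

5.076

A dihybrid testcross with independent assortment gives a 1:1:1:1 ratio.
The 1:1:1:1 ratio has 4 parts, so with N = 2407 the expected counts are:
  axial-flowered inflated-pod: 2407 × 1/4 = 601.75
  axial-flowered constricted-pod: 2407 × 1/4 = 601.75
  terminal-flowered inflated-pod: 2407 × 1/4 = 601.75
  terminal-flowered constricted-pod: 2407 × 1/4 = 601.75
χ² = Σ (O − E)² / E
  axial-flowered inflated-pod: (595 − 601.75)² / 601.75 = 0.0757
  axial-flowered constricted-pod: (572 − 601.75)² / 601.75 = 1.4708
  terminal-flowered inflated-pod: (593 − 601.75)² / 601.75 = 0.1272
  terminal-flowered constricted-pod: (647 − 601.75)² / 601.75 = 3.4027
χ² = 0.0757 + 1.4708 + 0.1272 + 3.4027 = 5.0764 ≈ 5.076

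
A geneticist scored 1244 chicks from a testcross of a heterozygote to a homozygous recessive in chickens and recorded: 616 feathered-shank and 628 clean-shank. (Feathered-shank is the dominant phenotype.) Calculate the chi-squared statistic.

A testcross of a heterozygote (Aa × aa) gives a 1:1 phenotypic ratio.
The 1:1 ratio has 2 parts, so with N = 1244 the expected counts are:
  feathered-shank: 1244 × 1/2 = 622
  clean-shank: 1244 × 1/2 = 622
χ² = Σ (O − E)² / E
  feathered-shank: (616 − 622)² / 622 = 0.0579
  clean-shank: (628 − 622)² / 622 = 0.0579
χ² = 0.0579 + 0.0579 = 0.1158 ≈ 0.116

0.116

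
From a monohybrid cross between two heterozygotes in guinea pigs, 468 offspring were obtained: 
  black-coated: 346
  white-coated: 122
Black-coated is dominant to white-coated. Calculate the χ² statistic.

For a monohybrid cross between heterozygotes with complete dominance, the expected phenotypic ratio is 3:1.
The 3:1 ratio has 4 parts, so with N = 468 the expected counts are:
  black-coated: 468 × 3/4 = 351
  white-coated: 468 × 1/4 = 117
χ² = Σ (O − E)² / E
  black-coated: (346 − 351)² / 351 = 0.0712
  white-coated: (122 − 117)² / 117 = 0.2137
χ² = 0.0712 + 0.2137 = 0.2849 ≈ 0.285

0.285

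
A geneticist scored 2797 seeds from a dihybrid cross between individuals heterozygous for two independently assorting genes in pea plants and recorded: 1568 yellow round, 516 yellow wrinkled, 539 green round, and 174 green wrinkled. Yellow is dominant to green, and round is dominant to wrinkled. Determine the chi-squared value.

A dihybrid F₂ with independent assortment and complete dominance at both loci gives a 9:3:3:1 phenotypic ratio.
Under the 9:3:3:1 hypothesis (Σ ratio = 16, N = 2797):
  yellow round: 2797 × 9/16 = 1573.3125
  yellow wrinkled: 2797 × 3/16 = 524.4375
  green round: 2797 × 3/16 = 524.4375
  green wrinkled: 2797 × 1/16 = 174.8125
χ² = Σ (O − E)² / E
  yellow round: (1568 − 1573.3125)² / 1573.3125 = 0.0179
  yellow wrinkled: (516 − 524.4375)² / 524.4375 = 0.1357
  green round: (539 − 524.4375)² / 524.4375 = 0.4044
  green wrinkled: (174 − 174.8125)² / 174.8125 = 0.0038
χ² = 0.0179 + 0.1357 + 0.4044 + 0.0038 = 0.5618 ≈ 0.562

0.562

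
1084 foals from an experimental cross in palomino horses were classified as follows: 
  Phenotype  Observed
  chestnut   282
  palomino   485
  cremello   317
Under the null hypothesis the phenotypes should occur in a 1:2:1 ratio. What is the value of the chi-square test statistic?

14.249

Total ratio parts = 4. Expected numbers out of 1084:
  chestnut: 1084 × 1/4 = 271
  palomino: 1084 × 2/4 = 542
  cremello: 1084 × 1/4 = 271
χ² = Σ (O − E)² / E
  chestnut: (282 − 271)² / 271 = 0.4465
  palomino: (485 − 542)² / 542 = 5.9945
  cremello: (317 − 271)² / 271 = 7.8081
χ² = 0.4465 + 5.9945 + 7.8081 = 14.2491 ≈ 14.249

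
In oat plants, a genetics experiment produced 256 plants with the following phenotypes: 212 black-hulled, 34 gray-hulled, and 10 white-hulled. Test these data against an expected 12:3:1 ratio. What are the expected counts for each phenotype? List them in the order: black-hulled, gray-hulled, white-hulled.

192, 48, 16

Expected counts for N = 256 under a 12:3:1 ratio (total parts = 16):
  black-hulled: 256 × 12/16 = 192
  gray-hulled: 256 × 3/16 = 48
  white-hulled: 256 × 1/16 = 16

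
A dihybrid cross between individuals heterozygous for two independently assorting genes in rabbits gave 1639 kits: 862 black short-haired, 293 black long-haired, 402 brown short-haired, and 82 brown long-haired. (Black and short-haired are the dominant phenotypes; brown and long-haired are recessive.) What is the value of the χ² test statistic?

37.815

A dihybrid F₂ with independent assortment and complete dominance at both loci gives a 9:3:3:1 phenotypic ratio.
Expected counts for N = 1639 under a 9:3:3:1 ratio (total parts = 16):
  black short-haired: 1639 × 9/16 = 921.9375
  black long-haired: 1639 × 3/16 = 307.3125
  brown short-haired: 1639 × 3/16 = 307.3125
  brown long-haired: 1639 × 1/16 = 102.4375
χ² = Σ (O − E)² / E
  black short-haired: (862 − 921.9375)² / 921.9375 = 3.8967
  black long-haired: (293 − 307.3125)² / 307.3125 = 0.6666
  brown short-haired: (402 − 307.3125)² / 307.3125 = 29.1746
  brown long-haired: (82 − 102.4375)² / 102.4375 = 4.0775
χ² = 3.8967 + 0.6666 + 29.1746 + 4.0775 = 37.8154 ≈ 37.815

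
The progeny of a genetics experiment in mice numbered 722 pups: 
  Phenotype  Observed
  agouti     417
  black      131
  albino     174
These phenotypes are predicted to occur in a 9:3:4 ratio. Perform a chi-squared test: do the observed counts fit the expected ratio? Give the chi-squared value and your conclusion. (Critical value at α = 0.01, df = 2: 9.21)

0.667; consistent

Expected counts for N = 722 under a 9:3:4 ratio (total parts = 16):
  agouti: 722 × 9/16 = 406.125
  black: 722 × 3/16 = 135.375
  albino: 722 × 4/16 = 180.5
χ² = Σ (O − E)² / E
  agouti: (417 − 406.125)² / 406.125 = 0.2912
  black: (131 − 135.375)² / 135.375 = 0.1414
  albino: (174 − 180.5)² / 180.5 = 0.2341
χ² = 0.2912 + 0.1414 + 0.2341 = 0.6667 ≈ 0.667
Degrees of freedom = 3 − 1 = 2; critical value at α = 0.01 is 9.21.
Since 0.667 < 9.21, we fail to reject the null hypothesis — the data are consistent with the 9:3:4 ratio.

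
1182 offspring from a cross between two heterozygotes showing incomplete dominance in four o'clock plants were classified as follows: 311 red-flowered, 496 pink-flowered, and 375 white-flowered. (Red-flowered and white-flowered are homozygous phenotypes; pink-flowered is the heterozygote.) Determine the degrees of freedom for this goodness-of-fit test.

With incomplete dominance, a heterozygote × heterozygote cross gives a 1:2:1 phenotypic ratio.
A goodness-of-fit test with 3 phenotype classes has df = 3 − 1 = 2.

2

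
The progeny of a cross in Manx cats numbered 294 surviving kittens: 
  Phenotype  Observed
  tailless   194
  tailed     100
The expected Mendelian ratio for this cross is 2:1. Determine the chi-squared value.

0.061

Under the 2:1 hypothesis (Σ ratio = 3, N = 294):
  tailless: 294 × 2/3 = 196
  tailed: 294 × 1/3 = 98
χ² = Σ (O − E)² / E
  tailless: (194 − 196)² / 196 = 0.0204
  tailed: (100 − 98)² / 98 = 0.0408
χ² = 0.0204 + 0.0408 = 0.0612 ≈ 0.061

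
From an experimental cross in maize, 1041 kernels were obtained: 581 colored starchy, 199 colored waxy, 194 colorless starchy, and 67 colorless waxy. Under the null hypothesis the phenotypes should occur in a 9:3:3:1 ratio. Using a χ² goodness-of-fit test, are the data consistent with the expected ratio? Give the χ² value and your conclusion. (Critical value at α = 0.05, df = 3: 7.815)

0.175; consistent

Expected counts for N = 1041 under a 9:3:3:1 ratio (total parts = 16):
  colored starchy: 1041 × 9/16 = 585.5625
  colored waxy: 1041 × 3/16 = 195.1875
  colorless starchy: 1041 × 3/16 = 195.1875
  colorless waxy: 1041 × 1/16 = 65.0625
χ² = Σ (O − E)² / E
  colored starchy: (581 − 585.5625)² / 585.5625 = 0.0355
  colored waxy: (199 − 195.1875)² / 195.1875 = 0.0745
  colorless starchy: (194 − 195.1875)² / 195.1875 = 0.0072
  colorless waxy: (67 − 65.0625)² / 65.0625 = 0.0577
χ² = 0.0355 + 0.0745 + 0.0072 + 0.0577 = 0.1749 ≈ 0.175
Degrees of freedom = 4 − 1 = 3; critical value at α = 0.05 is 7.815.
Since 0.175 < 7.815, we fail to reject the null hypothesis — the data are consistent with the 9:3:3:1 ratio.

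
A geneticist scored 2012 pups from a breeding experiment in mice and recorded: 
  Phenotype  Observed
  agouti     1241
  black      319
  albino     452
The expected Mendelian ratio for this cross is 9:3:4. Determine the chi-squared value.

The 9:3:4 ratio has 16 parts, so with N = 2012 the expected counts are:
  agouti: 2012 × 9/16 = 1131.75
  black: 2012 × 3/16 = 377.25
  albino: 2012 × 4/16 = 503
χ² = Σ (O − E)² / E
  agouti: (1241 − 1131.75)² / 1131.75 = 10.5461
  black: (319 − 377.25)² / 377.25 = 8.9942
  albino: (452 − 503)² / 503 = 5.1710
χ² = 10.5461 + 8.9942 + 5.1710 = 24.7113 ≈ 24.711

24.711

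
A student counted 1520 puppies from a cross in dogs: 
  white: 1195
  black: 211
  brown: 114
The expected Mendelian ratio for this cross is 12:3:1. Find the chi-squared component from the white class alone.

Expected counts for N = 1520 under a 12:3:1 ratio (total parts = 16):
  white: 1520 × 12/16 = 1140
  black: 1520 × 3/16 = 285
  brown: 1520 × 1/16 = 95
Contribution of white: (1195 − 1140)² / 1140 = 2.6535

2.654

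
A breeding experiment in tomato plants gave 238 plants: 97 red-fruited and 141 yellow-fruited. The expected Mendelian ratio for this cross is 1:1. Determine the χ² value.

8.134

The 1:1 ratio has 2 parts, so with N = 238 the expected counts are:
  red-fruited: 238 × 1/2 = 119
  yellow-fruited: 238 × 1/2 = 119
χ² = Σ (O − E)² / E
  red-fruited: (97 − 119)² / 119 = 4.0672
  yellow-fruited: (141 − 119)² / 119 = 4.0672
χ² = 4.0672 + 4.0672 = 8.1344 ≈ 8.134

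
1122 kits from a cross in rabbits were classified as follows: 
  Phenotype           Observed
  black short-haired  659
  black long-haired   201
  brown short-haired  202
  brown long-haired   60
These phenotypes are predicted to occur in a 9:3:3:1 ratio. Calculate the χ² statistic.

Under the 9:3:3:1 hypothesis (Σ ratio = 16, N = 1122):
  black short-haired: 1122 × 9/16 = 631.125
  black long-haired: 1122 × 3/16 = 210.375
  brown short-haired: 1122 × 3/16 = 210.375
  brown long-haired: 1122 × 1/16 = 70.125
χ² = Σ (O − E)² / E
  black short-haired: (659 − 631.125)² / 631.125 = 1.2312
  black long-haired: (201 − 210.375)² / 210.375 = 0.4178
  brown short-haired: (202 − 210.375)² / 210.375 = 0.3334
  brown long-haired: (60 − 70.125)² / 70.125 = 1.4619
χ² = 1.2312 + 0.4178 + 0.3334 + 1.4619 = 3.4443 ≈ 3.444

3.444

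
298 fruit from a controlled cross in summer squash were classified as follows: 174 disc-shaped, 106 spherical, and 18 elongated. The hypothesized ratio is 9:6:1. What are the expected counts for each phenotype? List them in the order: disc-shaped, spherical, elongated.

Under the 9:6:1 hypothesis (Σ ratio = 16, N = 298):
  disc-shaped: 298 × 9/16 = 167.625
  spherical: 298 × 6/16 = 111.75
  elongated: 298 × 1/16 = 18.625

167.625, 111.75, 18.625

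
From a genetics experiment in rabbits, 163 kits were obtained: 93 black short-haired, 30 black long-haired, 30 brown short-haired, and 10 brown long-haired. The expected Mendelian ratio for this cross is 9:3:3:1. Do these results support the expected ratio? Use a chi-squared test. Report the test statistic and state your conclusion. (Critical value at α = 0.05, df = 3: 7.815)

0.043; consistent

The 9:3:3:1 ratio has 16 parts, so with N = 163 the expected counts are:
  black short-haired: 163 × 9/16 = 91.6875
  black long-haired: 163 × 3/16 = 30.5625
  brown short-haired: 163 × 3/16 = 30.5625
  brown long-haired: 163 × 1/16 = 10.1875
χ² = Σ (O − E)² / E
  black short-haired: (93 − 91.6875)² / 91.6875 = 0.0188
  black long-haired: (30 − 30.5625)² / 30.5625 = 0.0104
  brown short-haired: (30 − 30.5625)² / 30.5625 = 0.0104
  brown long-haired: (10 − 10.1875)² / 10.1875 = 0.0035
χ² = 0.0188 + 0.0104 + 0.0104 + 0.0035 = 0.0431 ≈ 0.043
Degrees of freedom = 4 − 1 = 3; critical value at α = 0.05 is 7.815.
Since 0.043 < 7.815, we fail to reject the null hypothesis — the data are consistent with the 9:3:3:1 ratio.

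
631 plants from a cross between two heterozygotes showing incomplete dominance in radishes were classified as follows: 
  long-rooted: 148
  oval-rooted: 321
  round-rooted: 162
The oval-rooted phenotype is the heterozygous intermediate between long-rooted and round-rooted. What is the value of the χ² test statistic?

With incomplete dominance, a heterozygote × heterozygote cross gives a 1:2:1 phenotypic ratio.
Under the 1:2:1 hypothesis (Σ ratio = 4, N = 631):
  long-rooted: 631 × 1/4 = 157.75
  oval-rooted: 631 × 2/4 = 315.5
  round-rooted: 631 × 1/4 = 157.75
χ² = Σ (O − E)² / E
  long-rooted: (148 − 157.75)² / 157.75 = 0.6026
  oval-rooted: (321 − 315.5)² / 315.5 = 0.0959
  round-rooted: (162 − 157.75)² / 157.75 = 0.1145
χ² = 0.6026 + 0.0959 + 0.1145 = 0.813

0.813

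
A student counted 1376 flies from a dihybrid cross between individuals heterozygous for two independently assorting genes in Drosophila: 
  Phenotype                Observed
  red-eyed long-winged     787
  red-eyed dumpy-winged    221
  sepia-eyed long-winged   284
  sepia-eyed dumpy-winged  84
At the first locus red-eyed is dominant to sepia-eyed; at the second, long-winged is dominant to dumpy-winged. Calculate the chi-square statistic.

8.191

A dihybrid F₂ with independent assortment and complete dominance at both loci gives a 9:3:3:1 phenotypic ratio.
Under the 9:3:3:1 hypothesis (Σ ratio = 16, N = 1376):
  red-eyed long-winged: 1376 × 9/16 = 774
  red-eyed dumpy-winged: 1376 × 3/16 = 258
  sepia-eyed long-winged: 1376 × 3/16 = 258
  sepia-eyed dumpy-winged: 1376 × 1/16 = 86
χ² = Σ (O − E)² / E
  red-eyed long-winged: (787 − 774)² / 774 = 0.2183
  red-eyed dumpy-winged: (221 − 258)² / 258 = 5.3062
  sepia-eyed long-winged: (284 − 258)² / 258 = 2.6202
  sepia-eyed dumpy-winged: (84 − 86)² / 86 = 0.0465
χ² = 0.2183 + 5.3062 + 2.6202 + 0.0465 = 8.1912 ≈ 8.191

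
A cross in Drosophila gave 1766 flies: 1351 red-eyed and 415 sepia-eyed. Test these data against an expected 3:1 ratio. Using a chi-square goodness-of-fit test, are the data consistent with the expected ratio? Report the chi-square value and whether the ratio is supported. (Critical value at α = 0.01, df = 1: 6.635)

2.121; consistent

The 3:1 ratio has 4 parts, so with N = 1766 the expected counts are:
  red-eyed: 1766 × 3/4 = 1324.5
  sepia-eyed: 1766 × 1/4 = 441.5
χ² = Σ (O − E)² / E
  red-eyed: (1351 − 1324.5)² / 1324.5 = 0.5302
  sepia-eyed: (415 − 441.5)² / 441.5 = 1.5906
χ² = 0.5302 + 1.5906 = 2.1208 ≈ 2.121
Degrees of freedom = 2 − 1 = 1; critical value at α = 0.01 is 6.635.
Since 2.121 < 6.635, we fail to reject the null hypothesis — the data are consistent with the 3:1 ratio.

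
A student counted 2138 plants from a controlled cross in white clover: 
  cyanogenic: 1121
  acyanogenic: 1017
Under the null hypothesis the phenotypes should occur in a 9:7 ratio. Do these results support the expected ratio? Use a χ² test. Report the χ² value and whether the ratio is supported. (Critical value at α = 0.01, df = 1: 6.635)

The 9:7 ratio has 16 parts, so with N = 2138 the expected counts are:
  cyanogenic: 2138 × 9/16 = 1202.625
  acyanogenic: 2138 × 7/16 = 935.375
χ² = Σ (O − E)² / E
  cyanogenic: (1121 − 1202.625)² / 1202.625 = 5.5401
  acyanogenic: (1017 − 935.375)² / 935.375 = 7.1230
χ² = 5.5401 + 7.1230 = 12.6631 ≈ 12.663
Degrees of freedom = 2 − 1 = 1; critical value at α = 0.01 is 6.635.
Since 12.663 > 6.635, we reject the null hypothesis — the data do not fit the 9:7 ratio.

12.663; not consistent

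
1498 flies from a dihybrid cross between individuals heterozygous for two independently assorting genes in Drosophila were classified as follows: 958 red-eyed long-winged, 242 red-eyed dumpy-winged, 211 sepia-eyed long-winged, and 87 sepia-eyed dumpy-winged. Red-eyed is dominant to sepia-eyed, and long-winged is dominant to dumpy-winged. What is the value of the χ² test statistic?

39.030

A dihybrid F₂ with independent assortment and complete dominance at both loci gives a 9:3:3:1 phenotypic ratio.
Under the 9:3:3:1 hypothesis (Σ ratio = 16, N = 1498):
  red-eyed long-winged: 1498 × 9/16 = 842.625
  red-eyed dumpy-winged: 1498 × 3/16 = 280.875
  sepia-eyed long-winged: 1498 × 3/16 = 280.875
  sepia-eyed dumpy-winged: 1498 × 1/16 = 93.625
χ² = Σ (O − E)² / E
  red-eyed long-winged: (958 − 842.625)² / 842.625 = 15.7975
  red-eyed dumpy-winged: (242 − 280.875)² / 280.875 = 5.3806
  sepia-eyed long-winged: (211 − 280.875)² / 280.875 = 17.3832
  sepia-eyed dumpy-winged: (87 − 93.625)² / 93.625 = 0.4688
χ² = 15.7975 + 5.3806 + 17.3832 + 0.4688 = 39.0301 ≈ 39.030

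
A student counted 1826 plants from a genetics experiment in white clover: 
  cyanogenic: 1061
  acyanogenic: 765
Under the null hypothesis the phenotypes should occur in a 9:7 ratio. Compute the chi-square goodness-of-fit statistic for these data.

The 9:7 ratio has 16 parts, so with N = 1826 the expected counts are:
  cyanogenic: 1826 × 9/16 = 1027.125
  acyanogenic: 1826 × 7/16 = 798.875
χ² = Σ (O − E)² / E
  cyanogenic: (1061 − 1027.125)² / 1027.125 = 1.1172
  acyanogenic: (765 − 798.875)² / 798.875 = 1.4364
χ² = 1.1172 + 1.4364 = 2.5536 ≈ 2.554

2.554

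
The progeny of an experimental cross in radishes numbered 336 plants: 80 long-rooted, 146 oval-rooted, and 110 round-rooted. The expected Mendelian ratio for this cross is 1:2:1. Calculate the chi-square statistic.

The 1:2:1 ratio has 4 parts, so with N = 336 the expected counts are:
  long-rooted: 336 × 1/4 = 84
  oval-rooted: 336 × 2/4 = 168
  round-rooted: 336 × 1/4 = 84
χ² = Σ (O − E)² / E
  long-rooted: (80 − 84)² / 84 = 0.1905
  oval-rooted: (146 − 168)² / 168 = 2.8810
  round-rooted: (110 − 84)² / 84 = 8.0476
χ² = 0.1905 + 2.8810 + 8.0476 = 11.1191 ≈ 11.119

11.119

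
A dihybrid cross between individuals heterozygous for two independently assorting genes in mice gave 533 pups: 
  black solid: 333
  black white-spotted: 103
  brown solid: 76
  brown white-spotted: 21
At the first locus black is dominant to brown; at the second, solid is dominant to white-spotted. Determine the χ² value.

A dihybrid F₂ with independent assortment and complete dominance at both loci gives a 9:3:3:1 phenotypic ratio.
The 9:3:3:1 ratio has 16 parts, so with N = 533 the expected counts are:
  black solid: 533 × 9/16 = 299.8125
  black white-spotted: 533 × 3/16 = 99.9375
  brown solid: 533 × 3/16 = 99.9375
  brown white-spotted: 533 × 1/16 = 33.3125
χ² = Σ (O − E)² / E
  black solid: (333 − 299.8125)² / 299.8125 = 3.6737
  black white-spotted: (103 − 99.9375)² / 99.9375 = 0.0938
  brown solid: (76 − 99.9375)² / 99.9375 = 5.7336
  brown white-spotted: (21 − 33.3125)² / 33.3125 = 4.5508
χ² = 3.6737 + 0.0938 + 5.7336 + 4.5508 = 14.0519 ≈ 14.052

14.052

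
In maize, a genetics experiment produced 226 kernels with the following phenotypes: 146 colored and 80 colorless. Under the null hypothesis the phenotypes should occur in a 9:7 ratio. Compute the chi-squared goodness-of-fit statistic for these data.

Under the 9:7 hypothesis (Σ ratio = 16, N = 226):
  colored: 226 × 9/16 = 127.125
  colorless: 226 × 7/16 = 98.875
χ² = Σ (O − E)² / E
  colored: (146 − 127.125)² / 127.125 = 2.8025
  colorless: (80 − 98.875)² / 98.875 = 3.6032
χ² = 2.8025 + 3.6032 = 6.4057 ≈ 6.406

6.406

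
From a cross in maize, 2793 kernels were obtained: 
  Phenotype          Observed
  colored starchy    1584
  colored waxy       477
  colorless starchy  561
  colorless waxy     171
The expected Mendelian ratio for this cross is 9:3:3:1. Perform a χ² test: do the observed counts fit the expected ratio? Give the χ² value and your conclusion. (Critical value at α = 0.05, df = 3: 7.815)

Total ratio parts = 16. Expected numbers out of 2793:
  colored starchy: 2793 × 9/16 = 1571.0625
  colored waxy: 2793 × 3/16 = 523.6875
  colorless starchy: 2793 × 3/16 = 523.6875
  colorless waxy: 2793 × 1/16 = 174.5625
χ² = Σ (O − E)² / E
  colored starchy: (1584 − 1571.0625)² / 1571.0625 = 0.1065
  colored waxy: (477 − 523.6875)² / 523.6875 = 4.1623
  colorless starchy: (561 − 523.6875)² / 523.6875 = 2.6585
  colorless waxy: (171 − 174.5625)² / 174.5625 = 0.0727
χ² = 0.1065 + 4.1623 + 2.6585 + 0.0727 = 7.000
Degrees of freedom = 4 − 1 = 3; critical value at α = 0.05 is 7.815.
Since 7.000 < 7.815, we fail to reject the null hypothesis — the data are consistent with the 9:3:3:1 ratio.

7.000; consistent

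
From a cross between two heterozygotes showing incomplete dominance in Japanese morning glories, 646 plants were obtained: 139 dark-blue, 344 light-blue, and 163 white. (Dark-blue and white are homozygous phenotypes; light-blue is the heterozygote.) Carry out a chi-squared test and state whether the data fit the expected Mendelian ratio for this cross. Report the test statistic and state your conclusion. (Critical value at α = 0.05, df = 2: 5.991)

With incomplete dominance, a heterozygote × heterozygote cross gives a 1:2:1 phenotypic ratio.
Total ratio parts = 4. Expected numbers out of 646:
  dark-blue: 646 × 1/4 = 161.5
  light-blue: 646 × 2/4 = 323
  white: 646 × 1/4 = 161.5
χ² = Σ (O − E)² / E
  dark-blue: (139 − 161.5)² / 161.5 = 3.1347
  light-blue: (344 − 323)² / 323 = 1.3653
  white: (163 − 161.5)² / 161.5 = 0.0139
χ² = 3.1347 + 1.3653 + 0.0139 = 4.5139 ≈ 4.514
Degrees of freedom = 3 − 1 = 2; critical value at α = 0.05 is 5.991.
Since 4.514 < 5.991, we fail to reject the null hypothesis — the data are consistent with the 1:2:1 ratio.

4.514; consistent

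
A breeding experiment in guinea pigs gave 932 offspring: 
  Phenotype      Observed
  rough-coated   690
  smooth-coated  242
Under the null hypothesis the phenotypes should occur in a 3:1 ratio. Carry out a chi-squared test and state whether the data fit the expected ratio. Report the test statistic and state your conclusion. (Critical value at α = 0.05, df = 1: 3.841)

Under the 3:1 hypothesis (Σ ratio = 4, N = 932):
  rough-coated: 932 × 3/4 = 699
  smooth-coated: 932 × 1/4 = 233
χ² = Σ (O − E)² / E
  rough-coated: (690 − 699)² / 699 = 0.1159
  smooth-coated: (242 − 233)² / 233 = 0.3476
χ² = 0.1159 + 0.3476 = 0.4635 ≈ 0.464
Degrees of freedom = 2 − 1 = 1; critical value at α = 0.05 is 3.841.
Since 0.464 < 3.841, we fail to reject the null hypothesis — the data are consistent with the 3:1 ratio.

0.464; consistent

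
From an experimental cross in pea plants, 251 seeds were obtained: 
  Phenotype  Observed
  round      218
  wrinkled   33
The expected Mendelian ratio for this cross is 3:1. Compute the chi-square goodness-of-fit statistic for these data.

18.806

Expected counts for N = 251 under a 3:1 ratio (total parts = 4):
  round: 251 × 3/4 = 188.25
  wrinkled: 251 × 1/4 = 62.75
χ² = Σ (O − E)² / E
  round: (218 − 188.25)² / 188.25 = 4.7015
  wrinkled: (33 − 62.75)² / 62.75 = 14.1046
χ² = 4.7015 + 14.1046 = 18.8061 ≈ 18.806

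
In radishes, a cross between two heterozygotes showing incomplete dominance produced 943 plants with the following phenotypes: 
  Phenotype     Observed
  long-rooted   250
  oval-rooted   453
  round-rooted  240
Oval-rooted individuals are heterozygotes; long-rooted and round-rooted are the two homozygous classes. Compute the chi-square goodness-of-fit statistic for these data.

1.664

With incomplete dominance, a heterozygote × heterozygote cross gives a 1:2:1 phenotypic ratio.
The 1:2:1 ratio has 4 parts, so with N = 943 the expected counts are:
  long-rooted: 943 × 1/4 = 235.75
  oval-rooted: 943 × 2/4 = 471.5
  round-rooted: 943 × 1/4 = 235.75
χ² = Σ (O − E)² / E
  long-rooted: (250 − 235.75)² / 235.75 = 0.8613
  oval-rooted: (453 − 471.5)² / 471.5 = 0.7259
  round-rooted: (240 − 235.75)² / 235.75 = 0.0766
χ² = 0.8613 + 0.7259 + 0.0766 = 1.6638 ≈ 1.664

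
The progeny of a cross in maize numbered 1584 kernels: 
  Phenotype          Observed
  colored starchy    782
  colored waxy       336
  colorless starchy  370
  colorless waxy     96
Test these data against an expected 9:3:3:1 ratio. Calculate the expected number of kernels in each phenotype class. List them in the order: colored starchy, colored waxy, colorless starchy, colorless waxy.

891, 297, 297, 99

Total ratio parts = 16. Expected numbers out of 1584:
  colored starchy: 1584 × 9/16 = 891
  colored waxy: 1584 × 3/16 = 297
  colorless starchy: 1584 × 3/16 = 297
  colorless waxy: 1584 × 1/16 = 99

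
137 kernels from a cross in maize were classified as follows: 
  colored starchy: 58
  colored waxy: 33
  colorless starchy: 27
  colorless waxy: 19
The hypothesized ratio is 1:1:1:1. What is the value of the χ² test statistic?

Total ratio parts = 4. Expected numbers out of 137:
  colored starchy: 137 × 1/4 = 34.25
  colored waxy: 137 × 1/4 = 34.25
  colorless starchy: 137 × 1/4 = 34.25
  colorless waxy: 137 × 1/4 = 34.25
χ² = Σ (O − E)² / E
  colored starchy: (58 − 34.25)² / 34.25 = 16.4690
  colored waxy: (33 − 34.25)² / 34.25 = 0.0456
  colorless starchy: (27 − 34.25)² / 34.25 = 1.5347
  colorless waxy: (19 − 34.25)² / 34.25 = 6.7901
χ² = 16.4690 + 0.0456 + 1.5347 + 6.7901 = 24.8394 ≈ 24.839

24.839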